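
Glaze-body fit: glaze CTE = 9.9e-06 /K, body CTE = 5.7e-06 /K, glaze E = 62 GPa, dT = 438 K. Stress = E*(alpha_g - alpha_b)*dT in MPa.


Stress = 62*1000*(9.9e-06 - 5.7e-06)*438 = 114.1 MPa

114.1


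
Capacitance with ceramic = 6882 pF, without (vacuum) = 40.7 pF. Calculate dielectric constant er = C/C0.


er = 6882 / 40.7 = 169.09

169.09


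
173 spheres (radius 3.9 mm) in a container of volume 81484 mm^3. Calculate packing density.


V_sphere = 4/3*pi*3.9^3 = 248.4748 mm^3
Total V = 173*248.4748 = 42986.1404 mm^3
PD = 42986.1404 / 81484 = 0.528

0.528


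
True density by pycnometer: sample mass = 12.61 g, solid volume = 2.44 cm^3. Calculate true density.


TD = 12.61 / 2.44 = 5.168 g/cm^3

5.168


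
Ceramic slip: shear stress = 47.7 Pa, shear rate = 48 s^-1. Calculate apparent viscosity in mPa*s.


eta = tau/gamma * 1000 = 47.7/48 * 1000 = 993.8 mPa*s

993.8


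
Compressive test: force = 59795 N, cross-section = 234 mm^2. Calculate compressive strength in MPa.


CS = 59795 / 234 = 255.5 MPa

255.5


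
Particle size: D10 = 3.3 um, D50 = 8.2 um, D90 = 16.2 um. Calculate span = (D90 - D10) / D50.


Span = (16.2 - 3.3) / 8.2 = 12.9 / 8.2 = 1.573

1.573


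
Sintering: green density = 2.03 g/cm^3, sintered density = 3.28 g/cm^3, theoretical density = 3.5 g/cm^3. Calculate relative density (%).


Relative = 3.28 / 3.5 * 100 = 93.7%

93.7


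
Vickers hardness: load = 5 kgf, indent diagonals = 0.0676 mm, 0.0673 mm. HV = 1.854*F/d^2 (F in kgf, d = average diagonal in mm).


d_avg = (0.0676+0.0673)/2 = 0.06745 mm
HV = 1.854*5/0.06745^2 = 2038

2038


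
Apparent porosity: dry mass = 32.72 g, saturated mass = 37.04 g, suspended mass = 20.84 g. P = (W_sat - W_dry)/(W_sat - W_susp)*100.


P = (37.04 - 32.72) / (37.04 - 20.84) * 100 = 4.32 / 16.2 * 100 = 26.7%

26.7


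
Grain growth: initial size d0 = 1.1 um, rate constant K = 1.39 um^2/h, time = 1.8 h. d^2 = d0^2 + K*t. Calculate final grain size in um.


d^2 = 1.1^2 + 1.39*1.8 = 3.712
d = sqrt(3.712) = 1.93 um

1.93


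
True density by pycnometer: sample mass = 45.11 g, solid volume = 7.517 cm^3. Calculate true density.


TD = 45.11 / 7.517 = 6.001 g/cm^3

6.001


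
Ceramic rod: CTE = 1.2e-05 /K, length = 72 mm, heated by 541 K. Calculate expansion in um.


dL = 1.2e-05 * 72 * 541 * 1000 = 467.424 um

467.424


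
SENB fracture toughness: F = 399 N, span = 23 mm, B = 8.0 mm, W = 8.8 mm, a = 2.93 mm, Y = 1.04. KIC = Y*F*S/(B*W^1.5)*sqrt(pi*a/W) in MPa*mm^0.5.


KIC = 1.04*399*23/(8.0*8.8^1.5)*sqrt(pi*2.93/8.8) = 46.74

46.74


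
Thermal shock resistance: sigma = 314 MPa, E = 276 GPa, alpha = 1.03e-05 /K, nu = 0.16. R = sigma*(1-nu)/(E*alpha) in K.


R = 314*(1-0.16)/(276*1000*1.03e-05) = 93 K

93


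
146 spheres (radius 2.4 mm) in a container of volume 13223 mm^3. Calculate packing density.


V_sphere = 4/3*pi*2.4^3 = 57.9058 mm^3
Total V = 146*57.9058 = 8454.2468 mm^3
PD = 8454.2468 / 13223 = 0.639

0.639


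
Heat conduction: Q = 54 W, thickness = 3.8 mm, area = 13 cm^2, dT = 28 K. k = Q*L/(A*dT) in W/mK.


k = 54*3.8/1000/(13/10000*28) = 5.64 W/mK

5.64


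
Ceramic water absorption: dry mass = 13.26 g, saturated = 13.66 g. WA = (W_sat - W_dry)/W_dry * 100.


WA = (13.66 - 13.26) / 13.26 * 100 = 3.02%

3.02


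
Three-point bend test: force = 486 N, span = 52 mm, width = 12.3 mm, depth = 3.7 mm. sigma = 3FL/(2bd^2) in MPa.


sigma = 3*486*52/(2*12.3*3.7^2) = 225.1 MPa

225.1


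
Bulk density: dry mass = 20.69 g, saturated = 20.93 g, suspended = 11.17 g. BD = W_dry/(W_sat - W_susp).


BD = 20.69 / (20.93 - 11.17) = 20.69 / 9.76 = 2.12 g/cm^3

2.12


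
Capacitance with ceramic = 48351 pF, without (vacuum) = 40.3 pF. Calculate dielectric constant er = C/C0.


er = 48351 / 40.3 = 1199.78

1199.78


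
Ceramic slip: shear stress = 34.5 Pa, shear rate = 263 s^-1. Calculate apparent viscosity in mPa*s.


eta = tau/gamma * 1000 = 34.5/263 * 1000 = 131.2 mPa*s

131.2


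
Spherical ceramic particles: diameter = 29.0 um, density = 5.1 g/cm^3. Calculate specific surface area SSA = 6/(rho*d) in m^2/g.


SSA = 6 / (5.1 * 29.0) = 0.041 m^2/g

0.041


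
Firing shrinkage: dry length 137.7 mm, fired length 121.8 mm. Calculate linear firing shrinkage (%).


FS = (137.7 - 121.8) / 137.7 * 100 = 11.55%

11.55


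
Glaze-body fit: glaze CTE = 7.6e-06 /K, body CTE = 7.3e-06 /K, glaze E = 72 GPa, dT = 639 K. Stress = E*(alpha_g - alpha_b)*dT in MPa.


Stress = 72*1000*(7.6e-06 - 7.3e-06)*639 = 13.8 MPa

13.8


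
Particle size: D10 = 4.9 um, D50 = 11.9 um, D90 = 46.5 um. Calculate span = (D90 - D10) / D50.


Span = (46.5 - 4.9) / 11.9 = 41.6 / 11.9 = 3.496

3.496


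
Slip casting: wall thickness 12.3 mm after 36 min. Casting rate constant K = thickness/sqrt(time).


K = 12.3 / sqrt(36) = 12.3 / 6.0 = 2.05 mm/min^0.5

2.05


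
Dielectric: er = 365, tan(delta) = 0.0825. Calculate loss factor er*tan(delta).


Loss = 365 * 0.0825 = 30.113

30.113


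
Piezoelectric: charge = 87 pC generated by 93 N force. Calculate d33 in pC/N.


d33 = 87 / 93 = 0.9 pC/N

0.9


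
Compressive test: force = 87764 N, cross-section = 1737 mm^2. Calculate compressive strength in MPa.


CS = 87764 / 1737 = 50.5 MPa

50.5


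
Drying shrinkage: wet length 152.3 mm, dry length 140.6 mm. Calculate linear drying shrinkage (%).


DS = (152.3 - 140.6) / 152.3 * 100 = 7.68%

7.68


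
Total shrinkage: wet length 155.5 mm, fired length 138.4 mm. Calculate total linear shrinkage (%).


TS = (155.5 - 138.4) / 155.5 * 100 = 11.0%

11.0


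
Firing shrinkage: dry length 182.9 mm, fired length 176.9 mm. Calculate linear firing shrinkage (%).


FS = (182.9 - 176.9) / 182.9 * 100 = 3.28%

3.28


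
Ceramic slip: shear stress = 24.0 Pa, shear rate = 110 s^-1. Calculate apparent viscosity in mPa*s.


eta = tau/gamma * 1000 = 24.0/110 * 1000 = 218.2 mPa*s

218.2


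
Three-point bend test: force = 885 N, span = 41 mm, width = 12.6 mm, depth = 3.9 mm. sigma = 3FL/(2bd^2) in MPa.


sigma = 3*885*41/(2*12.6*3.9^2) = 284.0 MPa

284.0


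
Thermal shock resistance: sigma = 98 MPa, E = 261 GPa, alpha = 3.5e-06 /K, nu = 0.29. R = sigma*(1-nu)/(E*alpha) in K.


R = 98*(1-0.29)/(261*1000*3.5e-06) = 76 K

76


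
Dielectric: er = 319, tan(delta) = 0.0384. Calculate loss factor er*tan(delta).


Loss = 319 * 0.0384 = 12.25

12.25


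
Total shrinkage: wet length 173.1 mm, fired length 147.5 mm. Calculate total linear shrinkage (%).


TS = (173.1 - 147.5) / 173.1 * 100 = 14.79%

14.79


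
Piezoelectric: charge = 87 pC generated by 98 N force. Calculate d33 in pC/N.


d33 = 87 / 98 = 0.9 pC/N

0.9


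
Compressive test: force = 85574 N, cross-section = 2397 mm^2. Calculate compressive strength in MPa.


CS = 85574 / 2397 = 35.7 MPa

35.7


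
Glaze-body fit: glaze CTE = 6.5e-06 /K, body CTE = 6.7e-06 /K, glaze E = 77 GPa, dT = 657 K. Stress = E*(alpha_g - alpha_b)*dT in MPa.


Stress = 77*1000*(6.5e-06 - 6.7e-06)*657 = -10.1 MPa

-10.1


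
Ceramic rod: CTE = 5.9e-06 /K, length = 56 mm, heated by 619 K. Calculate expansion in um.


dL = 5.9e-06 * 56 * 619 * 1000 = 204.518 um

204.518


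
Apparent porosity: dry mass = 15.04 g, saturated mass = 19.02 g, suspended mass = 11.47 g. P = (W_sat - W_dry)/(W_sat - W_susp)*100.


P = (19.02 - 15.04) / (19.02 - 11.47) * 100 = 3.98 / 7.55 * 100 = 52.7%

52.7


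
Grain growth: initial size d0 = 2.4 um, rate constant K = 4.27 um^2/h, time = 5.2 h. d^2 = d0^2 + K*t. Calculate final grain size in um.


d^2 = 2.4^2 + 4.27*5.2 = 27.964
d = sqrt(27.964) = 5.29 um

5.29


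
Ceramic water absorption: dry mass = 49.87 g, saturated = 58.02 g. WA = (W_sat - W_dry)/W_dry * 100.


WA = (58.02 - 49.87) / 49.87 * 100 = 16.34%

16.34


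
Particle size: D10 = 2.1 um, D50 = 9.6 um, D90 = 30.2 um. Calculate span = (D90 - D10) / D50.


Span = (30.2 - 2.1) / 9.6 = 28.1 / 9.6 = 2.927

2.927


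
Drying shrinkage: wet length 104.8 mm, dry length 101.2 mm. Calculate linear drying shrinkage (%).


DS = (104.8 - 101.2) / 104.8 * 100 = 3.44%

3.44


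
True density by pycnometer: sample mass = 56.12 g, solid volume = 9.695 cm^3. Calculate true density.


TD = 56.12 / 9.695 = 5.789 g/cm^3

5.789


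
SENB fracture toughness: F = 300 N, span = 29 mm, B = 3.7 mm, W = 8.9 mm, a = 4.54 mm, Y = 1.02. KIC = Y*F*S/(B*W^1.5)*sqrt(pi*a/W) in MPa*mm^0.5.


KIC = 1.02*300*29/(3.7*8.9^1.5)*sqrt(pi*4.54/8.9) = 114.35

114.35


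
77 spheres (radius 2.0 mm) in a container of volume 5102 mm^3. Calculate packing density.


V_sphere = 4/3*pi*2.0^3 = 33.5103 mm^3
Total V = 77*33.5103 = 2580.2931 mm^3
PD = 2580.2931 / 5102 = 0.506

0.506


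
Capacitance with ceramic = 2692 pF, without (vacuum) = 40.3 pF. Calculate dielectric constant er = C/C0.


er = 2692 / 40.3 = 66.8

66.8


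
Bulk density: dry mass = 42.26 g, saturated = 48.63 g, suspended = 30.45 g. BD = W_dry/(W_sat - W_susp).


BD = 42.26 / (48.63 - 30.45) = 42.26 / 18.18 = 2.325 g/cm^3

2.325


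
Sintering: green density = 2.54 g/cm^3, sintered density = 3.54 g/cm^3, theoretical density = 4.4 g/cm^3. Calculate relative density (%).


Relative = 3.54 / 4.4 * 100 = 80.5%

80.5


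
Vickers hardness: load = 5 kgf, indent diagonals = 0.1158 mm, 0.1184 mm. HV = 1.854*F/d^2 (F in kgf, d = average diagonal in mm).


d_avg = (0.1158+0.1184)/2 = 0.1171 mm
HV = 1.854*5/0.1171^2 = 676

676


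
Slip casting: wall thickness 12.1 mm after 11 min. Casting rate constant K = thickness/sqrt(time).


K = 12.1 / sqrt(11) = 12.1 / 3.3166 = 3.648 mm/min^0.5

3.648


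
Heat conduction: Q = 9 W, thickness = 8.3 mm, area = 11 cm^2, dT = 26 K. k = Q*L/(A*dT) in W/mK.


k = 9*8.3/1000/(11/10000*26) = 2.61 W/mK

2.61


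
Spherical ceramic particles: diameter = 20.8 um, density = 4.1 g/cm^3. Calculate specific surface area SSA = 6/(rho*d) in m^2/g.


SSA = 6 / (4.1 * 20.8) = 0.07 m^2/g

0.07


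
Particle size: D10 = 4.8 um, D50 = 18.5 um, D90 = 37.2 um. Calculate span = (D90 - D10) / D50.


Span = (37.2 - 4.8) / 18.5 = 32.4 / 18.5 = 1.751

1.751


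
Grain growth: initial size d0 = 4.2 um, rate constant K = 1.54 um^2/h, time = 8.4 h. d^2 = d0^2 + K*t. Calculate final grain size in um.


d^2 = 4.2^2 + 1.54*8.4 = 30.576
d = sqrt(30.576) = 5.53 um

5.53


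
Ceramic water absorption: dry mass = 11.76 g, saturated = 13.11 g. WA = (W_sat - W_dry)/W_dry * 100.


WA = (13.11 - 11.76) / 11.76 * 100 = 11.48%

11.48


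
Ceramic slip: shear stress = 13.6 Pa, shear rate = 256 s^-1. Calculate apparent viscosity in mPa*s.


eta = tau/gamma * 1000 = 13.6/256 * 1000 = 53.1 mPa*s

53.1


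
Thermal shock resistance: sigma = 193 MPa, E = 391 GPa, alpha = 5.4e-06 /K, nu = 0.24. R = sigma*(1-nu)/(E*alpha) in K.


R = 193*(1-0.24)/(391*1000*5.4e-06) = 69 K

69


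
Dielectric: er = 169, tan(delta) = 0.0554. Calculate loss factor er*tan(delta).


Loss = 169 * 0.0554 = 9.363

9.363


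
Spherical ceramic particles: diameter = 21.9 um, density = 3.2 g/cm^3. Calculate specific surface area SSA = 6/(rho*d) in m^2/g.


SSA = 6 / (3.2 * 21.9) = 0.086 m^2/g

0.086


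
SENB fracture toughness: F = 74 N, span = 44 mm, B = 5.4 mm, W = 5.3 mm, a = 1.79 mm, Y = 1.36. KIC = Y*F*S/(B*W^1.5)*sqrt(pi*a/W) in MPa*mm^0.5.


KIC = 1.36*74*44/(5.4*5.3^1.5)*sqrt(pi*1.79/5.3) = 69.23

69.23


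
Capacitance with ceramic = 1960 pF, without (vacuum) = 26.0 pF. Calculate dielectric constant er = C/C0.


er = 1960 / 26.0 = 75.38

75.38


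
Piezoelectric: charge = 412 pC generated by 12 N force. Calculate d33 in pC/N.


d33 = 412 / 12 = 34.3 pC/N

34.3


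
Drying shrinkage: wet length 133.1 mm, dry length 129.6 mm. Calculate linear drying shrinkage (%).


DS = (133.1 - 129.6) / 133.1 * 100 = 2.63%

2.63


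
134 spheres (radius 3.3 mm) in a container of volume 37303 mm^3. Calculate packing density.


V_sphere = 4/3*pi*3.3^3 = 150.5326 mm^3
Total V = 134*150.5326 = 20171.3684 mm^3
PD = 20171.3684 / 37303 = 0.541

0.541


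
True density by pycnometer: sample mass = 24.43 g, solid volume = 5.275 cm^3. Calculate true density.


TD = 24.43 / 5.275 = 4.631 g/cm^3

4.631


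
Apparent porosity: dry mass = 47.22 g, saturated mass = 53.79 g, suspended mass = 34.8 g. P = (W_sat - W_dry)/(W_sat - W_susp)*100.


P = (53.79 - 47.22) / (53.79 - 34.8) * 100 = 6.57 / 18.99 * 100 = 34.6%

34.6


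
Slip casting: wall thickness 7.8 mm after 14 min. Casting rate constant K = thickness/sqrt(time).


K = 7.8 / sqrt(14) = 7.8 / 3.7417 = 2.085 mm/min^0.5

2.085


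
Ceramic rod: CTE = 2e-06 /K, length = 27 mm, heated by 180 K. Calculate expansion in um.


dL = 2e-06 * 27 * 180 * 1000 = 9.72 um

9.72


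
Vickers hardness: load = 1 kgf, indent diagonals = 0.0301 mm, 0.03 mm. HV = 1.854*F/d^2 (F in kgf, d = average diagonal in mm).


d_avg = (0.0301+0.03)/2 = 0.03005 mm
HV = 1.854*1/0.03005^2 = 2053

2053


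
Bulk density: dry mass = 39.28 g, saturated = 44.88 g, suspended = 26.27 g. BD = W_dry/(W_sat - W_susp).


BD = 39.28 / (44.88 - 26.27) = 39.28 / 18.61 = 2.111 g/cm^3

2.111


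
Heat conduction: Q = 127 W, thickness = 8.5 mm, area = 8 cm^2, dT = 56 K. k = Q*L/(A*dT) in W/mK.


k = 127*8.5/1000/(8/10000*56) = 24.1 W/mK

24.1


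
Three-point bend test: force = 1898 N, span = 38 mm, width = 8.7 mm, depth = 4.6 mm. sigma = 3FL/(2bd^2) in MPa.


sigma = 3*1898*38/(2*8.7*4.6^2) = 587.7 MPa

587.7


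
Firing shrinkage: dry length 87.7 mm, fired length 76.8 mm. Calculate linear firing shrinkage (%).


FS = (87.7 - 76.8) / 87.7 * 100 = 12.43%

12.43


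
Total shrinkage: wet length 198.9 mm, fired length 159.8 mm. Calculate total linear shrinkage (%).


TS = (198.9 - 159.8) / 198.9 * 100 = 19.66%

19.66


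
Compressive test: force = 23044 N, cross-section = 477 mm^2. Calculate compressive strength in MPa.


CS = 23044 / 477 = 48.3 MPa

48.3


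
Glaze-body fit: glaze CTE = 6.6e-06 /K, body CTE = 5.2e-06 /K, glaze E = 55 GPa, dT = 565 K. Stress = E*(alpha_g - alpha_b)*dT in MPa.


Stress = 55*1000*(6.6e-06 - 5.2e-06)*565 = 43.5 MPa

43.5


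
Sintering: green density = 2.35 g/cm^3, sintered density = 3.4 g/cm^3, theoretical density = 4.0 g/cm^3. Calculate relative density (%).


Relative = 3.4 / 4.0 * 100 = 85.0%

85.0


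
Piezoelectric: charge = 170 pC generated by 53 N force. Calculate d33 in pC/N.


d33 = 170 / 53 = 3.2 pC/N

3.2


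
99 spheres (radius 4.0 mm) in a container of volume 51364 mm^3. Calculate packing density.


V_sphere = 4/3*pi*4.0^3 = 268.0826 mm^3
Total V = 99*268.0826 = 26540.1774 mm^3
PD = 26540.1774 / 51364 = 0.517

0.517


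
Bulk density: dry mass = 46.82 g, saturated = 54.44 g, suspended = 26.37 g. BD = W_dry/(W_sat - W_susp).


BD = 46.82 / (54.44 - 26.37) = 46.82 / 28.07 = 1.668 g/cm^3

1.668


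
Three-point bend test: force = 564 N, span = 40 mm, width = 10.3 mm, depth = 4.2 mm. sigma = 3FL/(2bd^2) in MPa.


sigma = 3*564*40/(2*10.3*4.2^2) = 186.2 MPa

186.2


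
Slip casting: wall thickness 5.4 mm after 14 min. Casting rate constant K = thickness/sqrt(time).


K = 5.4 / sqrt(14) = 5.4 / 3.7417 = 1.443 mm/min^0.5

1.443


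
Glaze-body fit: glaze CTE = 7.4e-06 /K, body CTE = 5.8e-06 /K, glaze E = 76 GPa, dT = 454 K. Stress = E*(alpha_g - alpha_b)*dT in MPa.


Stress = 76*1000*(7.4e-06 - 5.8e-06)*454 = 55.2 MPa

55.2


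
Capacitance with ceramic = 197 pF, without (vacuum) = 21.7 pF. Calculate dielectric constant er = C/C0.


er = 197 / 21.7 = 9.08

9.08


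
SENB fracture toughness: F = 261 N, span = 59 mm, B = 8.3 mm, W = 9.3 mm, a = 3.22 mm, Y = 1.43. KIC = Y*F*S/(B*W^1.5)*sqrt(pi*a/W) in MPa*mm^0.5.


KIC = 1.43*261*59/(8.3*9.3^1.5)*sqrt(pi*3.22/9.3) = 97.56

97.56


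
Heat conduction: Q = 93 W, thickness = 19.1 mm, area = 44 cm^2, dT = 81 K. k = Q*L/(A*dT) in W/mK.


k = 93*19.1/1000/(44/10000*81) = 4.98 W/mK

4.98


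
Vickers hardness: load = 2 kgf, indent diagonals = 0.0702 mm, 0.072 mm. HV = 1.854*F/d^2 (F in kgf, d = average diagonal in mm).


d_avg = (0.0702+0.072)/2 = 0.0711 mm
HV = 1.854*2/0.0711^2 = 734

734


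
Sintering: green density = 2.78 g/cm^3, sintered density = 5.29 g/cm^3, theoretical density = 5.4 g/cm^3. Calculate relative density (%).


Relative = 5.29 / 5.4 * 100 = 98.0%

98.0


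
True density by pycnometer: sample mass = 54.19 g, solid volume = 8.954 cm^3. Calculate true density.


TD = 54.19 / 8.954 = 6.052 g/cm^3

6.052


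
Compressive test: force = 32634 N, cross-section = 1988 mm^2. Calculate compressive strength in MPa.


CS = 32634 / 1988 = 16.4 MPa

16.4


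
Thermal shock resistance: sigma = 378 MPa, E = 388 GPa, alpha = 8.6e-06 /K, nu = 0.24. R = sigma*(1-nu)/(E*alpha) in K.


R = 378*(1-0.24)/(388*1000*8.6e-06) = 86 K

86


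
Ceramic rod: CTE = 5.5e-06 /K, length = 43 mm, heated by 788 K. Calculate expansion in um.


dL = 5.5e-06 * 43 * 788 * 1000 = 186.362 um

186.362


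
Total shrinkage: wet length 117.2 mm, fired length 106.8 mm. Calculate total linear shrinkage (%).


TS = (117.2 - 106.8) / 117.2 * 100 = 8.87%

8.87


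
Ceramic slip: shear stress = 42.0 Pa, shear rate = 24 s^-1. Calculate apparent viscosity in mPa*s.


eta = tau/gamma * 1000 = 42.0/24 * 1000 = 1750.0 mPa*s

1750.0


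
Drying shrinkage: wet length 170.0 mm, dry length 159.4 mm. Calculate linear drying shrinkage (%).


DS = (170.0 - 159.4) / 170.0 * 100 = 6.24%

6.24


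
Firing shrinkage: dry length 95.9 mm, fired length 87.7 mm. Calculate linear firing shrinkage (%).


FS = (95.9 - 87.7) / 95.9 * 100 = 8.55%

8.55


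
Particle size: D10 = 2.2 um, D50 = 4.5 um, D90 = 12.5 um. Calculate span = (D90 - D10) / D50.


Span = (12.5 - 2.2) / 4.5 = 10.3 / 4.5 = 2.289

2.289


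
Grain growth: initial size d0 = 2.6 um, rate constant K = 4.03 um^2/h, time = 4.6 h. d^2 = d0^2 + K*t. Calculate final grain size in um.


d^2 = 2.6^2 + 4.03*4.6 = 25.298
d = sqrt(25.298) = 5.03 um

5.03


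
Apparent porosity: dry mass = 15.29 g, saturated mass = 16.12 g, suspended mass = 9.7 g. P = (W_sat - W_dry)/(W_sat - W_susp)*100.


P = (16.12 - 15.29) / (16.12 - 9.7) * 100 = 0.83 / 6.42 * 100 = 12.9%

12.9


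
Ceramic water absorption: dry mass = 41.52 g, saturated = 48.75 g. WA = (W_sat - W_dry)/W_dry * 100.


WA = (48.75 - 41.52) / 41.52 * 100 = 17.41%

17.41


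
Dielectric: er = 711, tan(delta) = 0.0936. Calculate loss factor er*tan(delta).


Loss = 711 * 0.0936 = 66.55

66.55


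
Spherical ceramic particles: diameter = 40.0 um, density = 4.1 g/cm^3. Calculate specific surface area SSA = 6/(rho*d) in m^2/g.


SSA = 6 / (4.1 * 40.0) = 0.037 m^2/g

0.037


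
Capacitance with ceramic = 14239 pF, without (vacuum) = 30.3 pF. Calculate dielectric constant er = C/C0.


er = 14239 / 30.3 = 469.93

469.93


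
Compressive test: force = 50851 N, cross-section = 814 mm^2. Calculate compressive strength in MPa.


CS = 50851 / 814 = 62.5 MPa

62.5


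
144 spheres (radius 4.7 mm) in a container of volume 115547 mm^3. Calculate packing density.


V_sphere = 4/3*pi*4.7^3 = 434.8928 mm^3
Total V = 144*434.8928 = 62624.5632 mm^3
PD = 62624.5632 / 115547 = 0.542

0.542


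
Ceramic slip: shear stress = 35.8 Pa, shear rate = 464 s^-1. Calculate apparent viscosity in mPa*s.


eta = tau/gamma * 1000 = 35.8/464 * 1000 = 77.2 mPa*s

77.2


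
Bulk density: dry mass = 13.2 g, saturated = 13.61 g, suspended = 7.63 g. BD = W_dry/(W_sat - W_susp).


BD = 13.2 / (13.61 - 7.63) = 13.2 / 5.98 = 2.207 g/cm^3

2.207


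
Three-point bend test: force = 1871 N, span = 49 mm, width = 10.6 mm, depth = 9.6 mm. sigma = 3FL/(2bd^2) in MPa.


sigma = 3*1871*49/(2*10.6*9.6^2) = 140.8 MPa

140.8


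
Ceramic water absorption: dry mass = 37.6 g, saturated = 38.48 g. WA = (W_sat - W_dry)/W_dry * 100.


WA = (38.48 - 37.6) / 37.6 * 100 = 2.34%

2.34


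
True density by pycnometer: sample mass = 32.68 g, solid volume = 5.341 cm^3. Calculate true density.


TD = 32.68 / 5.341 = 6.119 g/cm^3

6.119


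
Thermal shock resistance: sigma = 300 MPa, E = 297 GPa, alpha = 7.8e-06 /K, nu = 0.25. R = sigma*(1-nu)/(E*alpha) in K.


R = 300*(1-0.25)/(297*1000*7.8e-06) = 97 K

97


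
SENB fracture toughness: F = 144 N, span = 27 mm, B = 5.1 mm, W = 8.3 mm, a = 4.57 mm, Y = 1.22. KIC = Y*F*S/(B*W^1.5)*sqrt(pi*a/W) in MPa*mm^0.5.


KIC = 1.22*144*27/(5.1*8.3^1.5)*sqrt(pi*4.57/8.3) = 51.16

51.16


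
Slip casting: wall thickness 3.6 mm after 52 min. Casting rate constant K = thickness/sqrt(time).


K = 3.6 / sqrt(52) = 3.6 / 7.2111 = 0.499 mm/min^0.5

0.499


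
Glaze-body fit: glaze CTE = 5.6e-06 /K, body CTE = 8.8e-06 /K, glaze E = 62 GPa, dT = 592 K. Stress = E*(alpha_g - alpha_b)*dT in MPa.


Stress = 62*1000*(5.6e-06 - 8.8e-06)*592 = -117.5 MPa

-117.5


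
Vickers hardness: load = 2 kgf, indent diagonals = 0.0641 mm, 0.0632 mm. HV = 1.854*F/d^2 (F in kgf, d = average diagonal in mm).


d_avg = (0.0641+0.0632)/2 = 0.06365 mm
HV = 1.854*2/0.06365^2 = 915

915


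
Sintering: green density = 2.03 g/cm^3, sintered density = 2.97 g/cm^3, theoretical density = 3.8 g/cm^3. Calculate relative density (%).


Relative = 2.97 / 3.8 * 100 = 78.2%

78.2


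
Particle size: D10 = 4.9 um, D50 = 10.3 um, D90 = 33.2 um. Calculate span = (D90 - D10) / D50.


Span = (33.2 - 4.9) / 10.3 = 28.3 / 10.3 = 2.748

2.748


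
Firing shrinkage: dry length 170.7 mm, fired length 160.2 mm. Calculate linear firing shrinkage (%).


FS = (170.7 - 160.2) / 170.7 * 100 = 6.15%

6.15


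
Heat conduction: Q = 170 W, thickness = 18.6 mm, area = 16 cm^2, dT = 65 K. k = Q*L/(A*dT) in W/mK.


k = 170*18.6/1000/(16/10000*65) = 30.4 W/mK

30.4


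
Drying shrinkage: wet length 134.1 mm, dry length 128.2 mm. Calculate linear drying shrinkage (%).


DS = (134.1 - 128.2) / 134.1 * 100 = 4.4%

4.4


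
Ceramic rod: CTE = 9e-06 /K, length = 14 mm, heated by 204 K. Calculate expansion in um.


dL = 9e-06 * 14 * 204 * 1000 = 25.704 um

25.704


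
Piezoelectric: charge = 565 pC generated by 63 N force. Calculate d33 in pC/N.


d33 = 565 / 63 = 9.0 pC/N

9.0


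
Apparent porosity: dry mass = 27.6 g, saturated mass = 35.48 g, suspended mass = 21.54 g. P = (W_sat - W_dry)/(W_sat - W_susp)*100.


P = (35.48 - 27.6) / (35.48 - 21.54) * 100 = 7.88 / 13.94 * 100 = 56.5%

56.5


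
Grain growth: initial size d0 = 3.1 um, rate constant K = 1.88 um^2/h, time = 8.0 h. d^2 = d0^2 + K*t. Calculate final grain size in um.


d^2 = 3.1^2 + 1.88*8.0 = 24.65
d = sqrt(24.65) = 4.96 um

4.96


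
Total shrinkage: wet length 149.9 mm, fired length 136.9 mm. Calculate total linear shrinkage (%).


TS = (149.9 - 136.9) / 149.9 * 100 = 8.67%

8.67


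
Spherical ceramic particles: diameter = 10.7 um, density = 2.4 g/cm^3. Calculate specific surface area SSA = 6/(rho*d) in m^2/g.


SSA = 6 / (2.4 * 10.7) = 0.234 m^2/g

0.234


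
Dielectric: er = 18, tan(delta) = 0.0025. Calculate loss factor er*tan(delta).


Loss = 18 * 0.0025 = 0.045

0.045


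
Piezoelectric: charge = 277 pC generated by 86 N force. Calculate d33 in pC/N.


d33 = 277 / 86 = 3.2 pC/N

3.2


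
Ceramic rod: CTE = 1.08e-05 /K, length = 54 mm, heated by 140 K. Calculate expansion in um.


dL = 1.08e-05 * 54 * 140 * 1000 = 81.648 um

81.648


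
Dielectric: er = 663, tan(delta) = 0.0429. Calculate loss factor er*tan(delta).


Loss = 663 * 0.0429 = 28.443

28.443


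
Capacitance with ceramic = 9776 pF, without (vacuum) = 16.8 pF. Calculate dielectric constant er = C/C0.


er = 9776 / 16.8 = 581.9

581.9


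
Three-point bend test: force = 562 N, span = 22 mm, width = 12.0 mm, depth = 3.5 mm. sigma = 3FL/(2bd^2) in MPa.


sigma = 3*562*22/(2*12.0*3.5^2) = 126.2 MPa

126.2


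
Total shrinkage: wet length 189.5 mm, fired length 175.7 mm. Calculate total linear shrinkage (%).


TS = (189.5 - 175.7) / 189.5 * 100 = 7.28%

7.28


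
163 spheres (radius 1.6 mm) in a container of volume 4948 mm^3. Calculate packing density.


V_sphere = 4/3*pi*1.6^3 = 17.1573 mm^3
Total V = 163*17.1573 = 2796.6399 mm^3
PD = 2796.6399 / 4948 = 0.565

0.565


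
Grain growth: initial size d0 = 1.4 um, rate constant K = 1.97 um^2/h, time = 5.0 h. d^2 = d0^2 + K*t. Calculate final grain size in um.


d^2 = 1.4^2 + 1.97*5.0 = 11.81
d = sqrt(11.81) = 3.44 um

3.44


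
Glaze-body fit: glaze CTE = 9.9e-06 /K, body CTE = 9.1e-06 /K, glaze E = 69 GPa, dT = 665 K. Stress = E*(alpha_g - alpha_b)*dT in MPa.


Stress = 69*1000*(9.9e-06 - 9.1e-06)*665 = 36.7 MPa

36.7


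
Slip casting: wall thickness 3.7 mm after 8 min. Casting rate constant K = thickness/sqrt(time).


K = 3.7 / sqrt(8) = 3.7 / 2.8284 = 1.308 mm/min^0.5

1.308


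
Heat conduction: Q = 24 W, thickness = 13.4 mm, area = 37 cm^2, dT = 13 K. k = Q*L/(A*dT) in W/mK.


k = 24*13.4/1000/(37/10000*13) = 6.69 W/mK

6.69


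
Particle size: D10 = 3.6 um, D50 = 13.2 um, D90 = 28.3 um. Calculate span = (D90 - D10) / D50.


Span = (28.3 - 3.6) / 13.2 = 24.7 / 13.2 = 1.871

1.871


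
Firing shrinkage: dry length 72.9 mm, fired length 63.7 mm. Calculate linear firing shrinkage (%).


FS = (72.9 - 63.7) / 72.9 * 100 = 12.62%

12.62


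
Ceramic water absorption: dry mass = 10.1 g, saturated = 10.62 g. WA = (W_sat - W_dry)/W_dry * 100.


WA = (10.62 - 10.1) / 10.1 * 100 = 5.15%

5.15


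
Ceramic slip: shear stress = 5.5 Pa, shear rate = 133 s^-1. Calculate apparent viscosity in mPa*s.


eta = tau/gamma * 1000 = 5.5/133 * 1000 = 41.4 mPa*s

41.4


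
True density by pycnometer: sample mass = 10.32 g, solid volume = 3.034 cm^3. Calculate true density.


TD = 10.32 / 3.034 = 3.401 g/cm^3

3.401


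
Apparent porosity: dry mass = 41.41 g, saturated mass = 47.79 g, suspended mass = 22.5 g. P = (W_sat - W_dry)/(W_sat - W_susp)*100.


P = (47.79 - 41.41) / (47.79 - 22.5) * 100 = 6.38 / 25.29 * 100 = 25.2%

25.2


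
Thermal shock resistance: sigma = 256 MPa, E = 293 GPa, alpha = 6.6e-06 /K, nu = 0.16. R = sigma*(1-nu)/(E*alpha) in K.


R = 256*(1-0.16)/(293*1000*6.6e-06) = 111 K

111


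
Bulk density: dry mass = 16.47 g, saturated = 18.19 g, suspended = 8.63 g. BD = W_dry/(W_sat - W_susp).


BD = 16.47 / (18.19 - 8.63) = 16.47 / 9.56 = 1.723 g/cm^3

1.723


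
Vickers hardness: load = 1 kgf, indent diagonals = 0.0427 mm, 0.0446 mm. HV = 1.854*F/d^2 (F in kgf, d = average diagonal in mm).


d_avg = (0.0427+0.0446)/2 = 0.04365 mm
HV = 1.854*1/0.04365^2 = 973

973


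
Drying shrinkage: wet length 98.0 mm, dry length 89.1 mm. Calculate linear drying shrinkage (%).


DS = (98.0 - 89.1) / 98.0 * 100 = 9.08%

9.08


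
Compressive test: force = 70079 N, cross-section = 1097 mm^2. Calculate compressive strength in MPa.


CS = 70079 / 1097 = 63.9 MPa

63.9


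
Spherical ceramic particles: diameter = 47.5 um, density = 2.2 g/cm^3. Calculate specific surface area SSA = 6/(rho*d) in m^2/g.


SSA = 6 / (2.2 * 47.5) = 0.057 m^2/g

0.057


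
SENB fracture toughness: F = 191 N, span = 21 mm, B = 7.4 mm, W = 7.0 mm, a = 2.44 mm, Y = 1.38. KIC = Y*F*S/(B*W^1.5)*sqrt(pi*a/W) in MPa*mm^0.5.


KIC = 1.38*191*21/(7.4*7.0^1.5)*sqrt(pi*2.44/7.0) = 42.26

42.26


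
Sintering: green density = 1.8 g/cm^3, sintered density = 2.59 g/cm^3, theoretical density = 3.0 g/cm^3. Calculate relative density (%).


Relative = 2.59 / 3.0 * 100 = 86.3%

86.3


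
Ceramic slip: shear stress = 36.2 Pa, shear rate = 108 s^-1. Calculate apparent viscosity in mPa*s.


eta = tau/gamma * 1000 = 36.2/108 * 1000 = 335.2 mPa*s

335.2


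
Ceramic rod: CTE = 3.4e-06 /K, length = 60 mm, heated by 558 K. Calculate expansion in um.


dL = 3.4e-06 * 60 * 558 * 1000 = 113.832 um

113.832


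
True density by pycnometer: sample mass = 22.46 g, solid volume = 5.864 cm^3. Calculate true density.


TD = 22.46 / 5.864 = 3.83 g/cm^3

3.83


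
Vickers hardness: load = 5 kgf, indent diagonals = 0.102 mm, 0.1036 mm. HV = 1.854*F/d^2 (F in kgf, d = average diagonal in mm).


d_avg = (0.102+0.1036)/2 = 0.1028 mm
HV = 1.854*5/0.1028^2 = 877

877


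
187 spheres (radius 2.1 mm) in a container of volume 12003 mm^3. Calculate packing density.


V_sphere = 4/3*pi*2.1^3 = 38.7924 mm^3
Total V = 187*38.7924 = 7254.1788 mm^3
PD = 7254.1788 / 12003 = 0.604

0.604


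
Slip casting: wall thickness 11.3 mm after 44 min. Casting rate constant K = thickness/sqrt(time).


K = 11.3 / sqrt(44) = 11.3 / 6.6332 = 1.704 mm/min^0.5

1.704


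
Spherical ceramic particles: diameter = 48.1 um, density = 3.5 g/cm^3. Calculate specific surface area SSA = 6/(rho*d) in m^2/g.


SSA = 6 / (3.5 * 48.1) = 0.036 m^2/g

0.036


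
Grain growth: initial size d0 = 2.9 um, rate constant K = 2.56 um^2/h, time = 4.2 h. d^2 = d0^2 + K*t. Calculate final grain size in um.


d^2 = 2.9^2 + 2.56*4.2 = 19.162
d = sqrt(19.162) = 4.38 um

4.38


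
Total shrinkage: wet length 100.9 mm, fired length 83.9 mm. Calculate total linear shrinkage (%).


TS = (100.9 - 83.9) / 100.9 * 100 = 16.85%

16.85


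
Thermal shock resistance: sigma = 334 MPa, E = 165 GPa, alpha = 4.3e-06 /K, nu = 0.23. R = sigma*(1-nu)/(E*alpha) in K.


R = 334*(1-0.23)/(165*1000*4.3e-06) = 362 K

362


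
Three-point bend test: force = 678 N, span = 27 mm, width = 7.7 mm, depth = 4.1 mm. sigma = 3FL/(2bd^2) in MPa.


sigma = 3*678*27/(2*7.7*4.1^2) = 212.1 MPa

212.1


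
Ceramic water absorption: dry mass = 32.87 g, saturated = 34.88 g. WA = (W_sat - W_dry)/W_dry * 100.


WA = (34.88 - 32.87) / 32.87 * 100 = 6.11%

6.11


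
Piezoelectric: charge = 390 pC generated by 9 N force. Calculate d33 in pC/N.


d33 = 390 / 9 = 43.3 pC/N

43.3


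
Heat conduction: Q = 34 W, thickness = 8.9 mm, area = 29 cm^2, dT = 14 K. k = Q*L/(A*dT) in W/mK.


k = 34*8.9/1000/(29/10000*14) = 7.45 W/mK

7.45


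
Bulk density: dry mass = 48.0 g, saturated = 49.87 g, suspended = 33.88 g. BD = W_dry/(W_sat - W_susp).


BD = 48.0 / (49.87 - 33.88) = 48.0 / 15.99 = 3.002 g/cm^3

3.002


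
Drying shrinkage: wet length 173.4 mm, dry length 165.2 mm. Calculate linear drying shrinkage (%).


DS = (173.4 - 165.2) / 173.4 * 100 = 4.73%

4.73


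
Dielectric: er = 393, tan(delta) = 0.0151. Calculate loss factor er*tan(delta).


Loss = 393 * 0.0151 = 5.934

5.934


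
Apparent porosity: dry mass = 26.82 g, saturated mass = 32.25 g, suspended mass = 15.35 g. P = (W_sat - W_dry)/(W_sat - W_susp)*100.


P = (32.25 - 26.82) / (32.25 - 15.35) * 100 = 5.43 / 16.9 * 100 = 32.1%

32.1


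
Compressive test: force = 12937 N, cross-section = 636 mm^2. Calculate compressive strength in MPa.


CS = 12937 / 636 = 20.3 MPa

20.3


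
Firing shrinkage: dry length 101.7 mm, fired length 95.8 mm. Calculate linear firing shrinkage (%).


FS = (101.7 - 95.8) / 101.7 * 100 = 5.8%

5.8


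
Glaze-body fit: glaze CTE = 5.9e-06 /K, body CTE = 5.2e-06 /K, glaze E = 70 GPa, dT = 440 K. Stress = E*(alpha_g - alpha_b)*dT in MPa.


Stress = 70*1000*(5.9e-06 - 5.2e-06)*440 = 21.6 MPa

21.6


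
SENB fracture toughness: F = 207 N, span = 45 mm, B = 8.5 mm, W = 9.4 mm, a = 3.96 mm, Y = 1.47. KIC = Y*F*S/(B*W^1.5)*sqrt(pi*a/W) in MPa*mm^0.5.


KIC = 1.47*207*45/(8.5*9.4^1.5)*sqrt(pi*3.96/9.4) = 64.31

64.31


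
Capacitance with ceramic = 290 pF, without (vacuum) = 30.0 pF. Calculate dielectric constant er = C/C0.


er = 290 / 30.0 = 9.67

9.67


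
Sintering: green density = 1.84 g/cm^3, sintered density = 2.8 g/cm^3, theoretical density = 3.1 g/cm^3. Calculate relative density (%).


Relative = 2.8 / 3.1 * 100 = 90.3%

90.3


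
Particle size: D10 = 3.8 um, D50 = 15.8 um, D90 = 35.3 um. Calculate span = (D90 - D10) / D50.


Span = (35.3 - 3.8) / 15.8 = 31.5 / 15.8 = 1.994

1.994


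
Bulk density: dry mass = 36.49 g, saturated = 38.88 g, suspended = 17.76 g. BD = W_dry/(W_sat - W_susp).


BD = 36.49 / (38.88 - 17.76) = 36.49 / 21.12 = 1.728 g/cm^3

1.728


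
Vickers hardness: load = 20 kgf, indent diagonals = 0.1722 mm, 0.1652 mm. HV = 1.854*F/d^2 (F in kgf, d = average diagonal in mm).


d_avg = (0.1722+0.1652)/2 = 0.1687 mm
HV = 1.854*20/0.1687^2 = 1303

1303


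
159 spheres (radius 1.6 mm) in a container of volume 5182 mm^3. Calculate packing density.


V_sphere = 4/3*pi*1.6^3 = 17.1573 mm^3
Total V = 159*17.1573 = 2728.0107 mm^3
PD = 2728.0107 / 5182 = 0.526

0.526


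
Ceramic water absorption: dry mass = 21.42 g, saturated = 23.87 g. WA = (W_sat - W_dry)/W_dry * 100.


WA = (23.87 - 21.42) / 21.42 * 100 = 11.44%

11.44


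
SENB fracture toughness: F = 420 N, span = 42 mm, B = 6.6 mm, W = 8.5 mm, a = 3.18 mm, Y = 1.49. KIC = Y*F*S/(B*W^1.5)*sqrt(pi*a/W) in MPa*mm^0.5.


KIC = 1.49*420*42/(6.6*8.5^1.5)*sqrt(pi*3.18/8.5) = 174.22

174.22


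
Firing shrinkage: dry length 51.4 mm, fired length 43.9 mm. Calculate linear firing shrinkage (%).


FS = (51.4 - 43.9) / 51.4 * 100 = 14.59%

14.59


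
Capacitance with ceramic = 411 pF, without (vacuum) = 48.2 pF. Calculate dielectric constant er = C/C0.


er = 411 / 48.2 = 8.53

8.53


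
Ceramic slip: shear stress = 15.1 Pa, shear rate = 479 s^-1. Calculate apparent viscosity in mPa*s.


eta = tau/gamma * 1000 = 15.1/479 * 1000 = 31.5 mPa*s

31.5


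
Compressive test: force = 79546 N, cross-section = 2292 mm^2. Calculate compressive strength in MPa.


CS = 79546 / 2292 = 34.7 MPa

34.7


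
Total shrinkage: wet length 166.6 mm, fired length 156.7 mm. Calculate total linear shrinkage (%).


TS = (166.6 - 156.7) / 166.6 * 100 = 5.94%

5.94


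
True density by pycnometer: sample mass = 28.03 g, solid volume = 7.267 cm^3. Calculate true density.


TD = 28.03 / 7.267 = 3.857 g/cm^3

3.857


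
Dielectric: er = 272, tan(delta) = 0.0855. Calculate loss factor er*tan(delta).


Loss = 272 * 0.0855 = 23.256

23.256


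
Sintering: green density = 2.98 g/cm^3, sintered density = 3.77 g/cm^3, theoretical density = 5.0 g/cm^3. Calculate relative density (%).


Relative = 3.77 / 5.0 * 100 = 75.4%

75.4


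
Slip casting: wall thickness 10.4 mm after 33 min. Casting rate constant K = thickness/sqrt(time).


K = 10.4 / sqrt(33) = 10.4 / 5.7446 = 1.81 mm/min^0.5

1.81


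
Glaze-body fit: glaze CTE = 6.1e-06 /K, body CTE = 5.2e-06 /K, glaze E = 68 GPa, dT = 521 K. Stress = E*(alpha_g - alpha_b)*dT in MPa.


Stress = 68*1000*(6.1e-06 - 5.2e-06)*521 = 31.9 MPa

31.9


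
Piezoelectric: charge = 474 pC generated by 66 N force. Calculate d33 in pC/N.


d33 = 474 / 66 = 7.2 pC/N

7.2


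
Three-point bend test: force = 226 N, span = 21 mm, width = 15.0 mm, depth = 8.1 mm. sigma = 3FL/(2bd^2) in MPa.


sigma = 3*226*21/(2*15.0*8.1^2) = 7.2 MPa

7.2


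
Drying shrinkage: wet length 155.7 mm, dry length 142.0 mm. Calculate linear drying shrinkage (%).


DS = (155.7 - 142.0) / 155.7 * 100 = 8.8%

8.8


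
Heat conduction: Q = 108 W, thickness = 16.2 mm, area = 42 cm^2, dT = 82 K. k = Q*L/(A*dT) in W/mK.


k = 108*16.2/1000/(42/10000*82) = 5.08 W/mK

5.08


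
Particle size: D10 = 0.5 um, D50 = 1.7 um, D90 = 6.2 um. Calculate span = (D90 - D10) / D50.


Span = (6.2 - 0.5) / 1.7 = 5.7 / 1.7 = 3.353

3.353


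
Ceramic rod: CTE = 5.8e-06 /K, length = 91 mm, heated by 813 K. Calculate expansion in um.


dL = 5.8e-06 * 91 * 813 * 1000 = 429.101 um

429.101


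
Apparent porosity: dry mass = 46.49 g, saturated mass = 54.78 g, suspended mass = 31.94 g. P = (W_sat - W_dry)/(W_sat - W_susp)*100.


P = (54.78 - 46.49) / (54.78 - 31.94) * 100 = 8.29 / 22.84 * 100 = 36.3%

36.3


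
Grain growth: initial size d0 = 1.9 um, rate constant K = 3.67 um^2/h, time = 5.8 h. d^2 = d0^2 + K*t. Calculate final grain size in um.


d^2 = 1.9^2 + 3.67*5.8 = 24.896
d = sqrt(24.896) = 4.99 um

4.99


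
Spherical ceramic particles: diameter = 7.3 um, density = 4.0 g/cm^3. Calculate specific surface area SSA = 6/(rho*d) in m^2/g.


SSA = 6 / (4.0 * 7.3) = 0.205 m^2/g

0.205


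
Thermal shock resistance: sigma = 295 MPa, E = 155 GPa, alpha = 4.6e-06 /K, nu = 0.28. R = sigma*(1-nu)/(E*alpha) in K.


R = 295*(1-0.28)/(155*1000*4.6e-06) = 298 K

298


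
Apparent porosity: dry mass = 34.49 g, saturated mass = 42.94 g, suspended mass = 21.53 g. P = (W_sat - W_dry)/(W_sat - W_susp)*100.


P = (42.94 - 34.49) / (42.94 - 21.53) * 100 = 8.45 / 21.41 * 100 = 39.5%

39.5


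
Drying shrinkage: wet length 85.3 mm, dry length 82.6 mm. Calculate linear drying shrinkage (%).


DS = (85.3 - 82.6) / 85.3 * 100 = 3.17%

3.17


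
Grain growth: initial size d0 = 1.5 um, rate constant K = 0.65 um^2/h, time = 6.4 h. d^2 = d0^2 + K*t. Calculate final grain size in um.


d^2 = 1.5^2 + 0.65*6.4 = 6.41
d = sqrt(6.41) = 2.53 um

2.53


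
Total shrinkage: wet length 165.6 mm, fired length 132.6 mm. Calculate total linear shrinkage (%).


TS = (165.6 - 132.6) / 165.6 * 100 = 19.93%

19.93


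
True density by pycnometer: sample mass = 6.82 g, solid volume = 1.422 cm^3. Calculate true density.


TD = 6.82 / 1.422 = 4.796 g/cm^3

4.796


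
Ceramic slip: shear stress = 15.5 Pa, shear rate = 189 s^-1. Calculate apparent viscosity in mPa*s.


eta = tau/gamma * 1000 = 15.5/189 * 1000 = 82.0 mPa*s

82.0


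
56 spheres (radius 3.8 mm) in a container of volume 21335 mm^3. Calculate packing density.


V_sphere = 4/3*pi*3.8^3 = 229.8473 mm^3
Total V = 56*229.8473 = 12871.4488 mm^3
PD = 12871.4488 / 21335 = 0.603

0.603


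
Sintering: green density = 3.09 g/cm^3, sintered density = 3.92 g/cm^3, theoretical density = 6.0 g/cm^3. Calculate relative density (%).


Relative = 3.92 / 6.0 * 100 = 65.3%

65.3


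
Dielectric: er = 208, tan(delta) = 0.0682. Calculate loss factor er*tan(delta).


Loss = 208 * 0.0682 = 14.186

14.186


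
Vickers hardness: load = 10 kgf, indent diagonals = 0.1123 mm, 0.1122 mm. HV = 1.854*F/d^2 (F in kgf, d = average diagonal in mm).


d_avg = (0.1123+0.1122)/2 = 0.11225 mm
HV = 1.854*10/0.11225^2 = 1471

1471


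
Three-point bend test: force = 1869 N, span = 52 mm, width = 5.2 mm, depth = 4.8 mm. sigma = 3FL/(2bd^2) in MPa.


sigma = 3*1869*52/(2*5.2*4.8^2) = 1216.8 MPa

1216.8


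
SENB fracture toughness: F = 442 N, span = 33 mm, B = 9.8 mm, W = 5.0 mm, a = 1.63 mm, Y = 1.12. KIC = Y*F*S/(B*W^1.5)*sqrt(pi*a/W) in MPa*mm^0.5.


KIC = 1.12*442*33/(9.8*5.0^1.5)*sqrt(pi*1.63/5.0) = 150.89

150.89


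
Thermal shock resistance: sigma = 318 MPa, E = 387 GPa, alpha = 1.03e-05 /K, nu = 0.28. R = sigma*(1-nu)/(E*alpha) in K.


R = 318*(1-0.28)/(387*1000*1.03e-05) = 57 K

57


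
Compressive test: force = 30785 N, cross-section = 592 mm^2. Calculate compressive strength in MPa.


CS = 30785 / 592 = 52.0 MPa

52.0


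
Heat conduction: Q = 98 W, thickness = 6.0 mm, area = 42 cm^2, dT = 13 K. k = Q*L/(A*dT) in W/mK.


k = 98*6.0/1000/(42/10000*13) = 10.77 W/mK

10.77


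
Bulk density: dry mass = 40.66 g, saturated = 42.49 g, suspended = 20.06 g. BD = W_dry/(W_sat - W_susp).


BD = 40.66 / (42.49 - 20.06) = 40.66 / 22.43 = 1.813 g/cm^3

1.813


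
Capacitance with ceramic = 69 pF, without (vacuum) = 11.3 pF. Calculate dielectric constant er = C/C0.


er = 69 / 11.3 = 6.11

6.11
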